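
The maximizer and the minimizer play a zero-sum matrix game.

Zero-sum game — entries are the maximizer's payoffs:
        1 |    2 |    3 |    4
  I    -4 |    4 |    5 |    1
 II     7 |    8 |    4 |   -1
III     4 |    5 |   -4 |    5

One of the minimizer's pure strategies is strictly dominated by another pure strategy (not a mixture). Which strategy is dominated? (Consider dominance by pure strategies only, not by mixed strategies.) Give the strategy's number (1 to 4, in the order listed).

The minimizer prefers columns that give the maximizer less. Compare 2 with 1: -4 < 4, 7 < 8, 4 < 5.
So 1 strictly dominates 2 for the minimizer; 2 is strictly dominated.

2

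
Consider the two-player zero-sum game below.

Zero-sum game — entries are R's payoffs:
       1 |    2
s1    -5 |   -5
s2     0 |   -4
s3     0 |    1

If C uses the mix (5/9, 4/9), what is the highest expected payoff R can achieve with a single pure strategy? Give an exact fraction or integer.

s1: (-5)·(5/9) + (-5)·(4/9) = -5.
s2: (0)·(5/9) + (-4)·(4/9) = -16/9.
s3: (0)·(5/9) + (1)·(4/9) = 4/9.
The best pure response is s3 with expected payoff 4/9.

4/9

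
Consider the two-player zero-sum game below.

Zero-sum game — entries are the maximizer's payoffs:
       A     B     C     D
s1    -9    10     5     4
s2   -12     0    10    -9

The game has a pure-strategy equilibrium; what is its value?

Row minima: -9, -12 → the maximizer's maximin is -9.
Column maxima: -9, 10, 10, 4 → the minimizer's minimax is -9.
They coincide at (s1, A), so the value is -9.

-9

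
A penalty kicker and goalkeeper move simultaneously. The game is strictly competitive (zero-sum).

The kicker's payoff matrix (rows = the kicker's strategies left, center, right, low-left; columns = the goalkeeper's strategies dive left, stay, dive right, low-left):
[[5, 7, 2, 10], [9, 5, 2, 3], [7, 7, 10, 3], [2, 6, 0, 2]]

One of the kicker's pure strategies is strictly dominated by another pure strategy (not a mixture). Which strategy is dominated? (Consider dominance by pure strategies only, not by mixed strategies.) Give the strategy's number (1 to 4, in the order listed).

4

Compare low-left with left: 5 > 2, 7 > 6, 2 > 0, 10 > 2.
So left strictly dominates low-left for the kicker; low-left is strictly dominated.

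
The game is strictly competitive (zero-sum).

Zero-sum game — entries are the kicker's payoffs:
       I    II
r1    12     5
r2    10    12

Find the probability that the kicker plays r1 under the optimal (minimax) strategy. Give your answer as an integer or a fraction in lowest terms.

2/9

Row minima are 5 and 10, so the kicker's maximin is 10; column maxima are 12 and 12, so the goalkeeper's minimax is 12. These differ, so the equilibrium is in mixed strategies.
Let the kicker play r1 with probability p. The goalkeeper is indifferent when 12p + 10(1−p) = 5p + 12(1−p), giving p = 2/9.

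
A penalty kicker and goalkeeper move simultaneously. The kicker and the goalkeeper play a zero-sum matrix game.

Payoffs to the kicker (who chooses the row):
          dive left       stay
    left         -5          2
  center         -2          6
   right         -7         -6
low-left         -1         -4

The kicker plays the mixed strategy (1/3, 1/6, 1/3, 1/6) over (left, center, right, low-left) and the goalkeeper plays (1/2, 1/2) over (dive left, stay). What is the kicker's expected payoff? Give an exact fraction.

-11/4

Against (1/2, 1/2), each row's expected payoff is left: -3/2; center: 2; right: -13/2; low-left: -5/2.
Taking the (1/3, 1/6, 1/3, 1/6)-weighted average: (1/3)·(-3/2) + (1/6)·(2) + (1/3)·(-13/2) + (1/6)·(-5/2) = -11/4.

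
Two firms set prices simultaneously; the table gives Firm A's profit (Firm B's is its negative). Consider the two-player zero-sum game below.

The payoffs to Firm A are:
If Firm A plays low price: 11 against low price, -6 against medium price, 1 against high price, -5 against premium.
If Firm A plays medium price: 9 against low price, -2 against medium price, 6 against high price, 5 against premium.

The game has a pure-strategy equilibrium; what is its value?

Row minima: -6, -2 → Firm A's maximin is -2.
Column maxima: 11, -2, 6, 5 → Firm B's minimax is -2.
They coincide at (medium price, medium price), so the value is -2.

-2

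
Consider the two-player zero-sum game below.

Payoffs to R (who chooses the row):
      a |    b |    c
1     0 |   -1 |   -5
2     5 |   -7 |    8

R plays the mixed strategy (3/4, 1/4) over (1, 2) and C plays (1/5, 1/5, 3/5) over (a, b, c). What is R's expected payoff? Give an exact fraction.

-13/10

Against (1/5, 1/5, 3/5), each row's expected payoff is 1: -16/5; 2: 22/5.
Taking the (3/4, 1/4)-weighted average: (3/4)·(-16/5) + (1/4)·(22/5) = -13/10.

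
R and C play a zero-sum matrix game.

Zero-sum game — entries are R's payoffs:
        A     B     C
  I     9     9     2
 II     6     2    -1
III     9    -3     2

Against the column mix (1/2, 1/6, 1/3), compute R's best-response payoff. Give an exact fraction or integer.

I: (9)·(1/2) + (9)·(1/6) + (2)·(1/3) = 20/3.
II: (6)·(1/2) + (2)·(1/6) + (-1)·(1/3) = 3.
III: (9)·(1/2) + (-3)·(1/6) + (2)·(1/3) = 14/3.
The best pure response is I with expected payoff 20/3.

20/3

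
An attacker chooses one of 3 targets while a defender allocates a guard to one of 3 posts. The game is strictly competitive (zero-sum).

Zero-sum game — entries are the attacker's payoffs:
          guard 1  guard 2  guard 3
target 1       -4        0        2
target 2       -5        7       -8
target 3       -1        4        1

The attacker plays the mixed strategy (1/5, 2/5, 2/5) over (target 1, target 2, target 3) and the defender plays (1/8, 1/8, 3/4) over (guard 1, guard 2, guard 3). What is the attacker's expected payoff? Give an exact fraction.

Against (1/8, 1/8, 3/4), each row's expected payoff is target 1: 1; target 2: -23/4; target 3: 9/8.
Taking the (1/5, 2/5, 2/5)-weighted average: (1/5)·(1) + (2/5)·(-23/4) + (2/5)·(9/8) = -33/20.

-33/20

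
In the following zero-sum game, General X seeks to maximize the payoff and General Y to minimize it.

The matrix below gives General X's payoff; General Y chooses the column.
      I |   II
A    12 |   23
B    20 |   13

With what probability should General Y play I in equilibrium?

Row minima are 12 and 13, so General X's maximin is 13; column maxima are 20 and 23, so General Y's minimax is 20. These differ, so the equilibrium is in mixed strategies.
Let General Y play I with probability q. General X is indifferent when 12q + 23(1−q) = 20q + 13(1−q), giving q = 5/9.

5/9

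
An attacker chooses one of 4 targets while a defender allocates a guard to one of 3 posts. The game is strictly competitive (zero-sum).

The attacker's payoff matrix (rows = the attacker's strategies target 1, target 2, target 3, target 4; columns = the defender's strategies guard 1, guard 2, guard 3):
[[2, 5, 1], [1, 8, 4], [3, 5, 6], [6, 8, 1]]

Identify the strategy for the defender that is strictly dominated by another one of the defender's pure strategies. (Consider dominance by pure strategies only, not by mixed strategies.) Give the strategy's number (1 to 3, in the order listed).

2

The defender prefers columns that give the attacker less. Compare guard 2 with guard 1: 2 < 5, 1 < 8, 3 < 5, 6 < 8.
So guard 1 strictly dominates guard 2 for the defender; guard 2 is strictly dominated.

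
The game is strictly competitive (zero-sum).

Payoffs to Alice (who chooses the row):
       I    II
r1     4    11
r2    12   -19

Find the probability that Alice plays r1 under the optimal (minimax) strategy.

Row minima are 4 and -19, so Alice's maximin is 4; column maxima are 12 and 11, so Bob's minimax is 11. These differ, so the equilibrium is in mixed strategies.
Let Alice play r1 with probability p. Bob is indifferent when 4p + 12(1−p) = 11p − 19(1−p), giving p = 31/38.

31/38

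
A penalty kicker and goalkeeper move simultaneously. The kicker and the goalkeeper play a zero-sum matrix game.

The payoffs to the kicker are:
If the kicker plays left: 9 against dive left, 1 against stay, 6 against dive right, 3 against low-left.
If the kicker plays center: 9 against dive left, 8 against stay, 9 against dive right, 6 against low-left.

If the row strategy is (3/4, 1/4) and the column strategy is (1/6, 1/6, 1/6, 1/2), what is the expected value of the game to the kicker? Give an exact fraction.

Against (1/6, 1/6, 1/6, 1/2), each row's expected payoff is left: 25/6; center: 22/3.
Taking the (3/4, 1/4)-weighted average: (3/4)·(25/6) + (1/4)·(22/3) = 119/24.

119/24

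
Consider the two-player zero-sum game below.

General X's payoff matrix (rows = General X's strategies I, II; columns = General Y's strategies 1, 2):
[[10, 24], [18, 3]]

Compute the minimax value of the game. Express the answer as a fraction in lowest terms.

402/29

Row minima are 10 and 3, so General X's maximin is 10; column maxima are 18 and 24, so General Y's minimax is 18. These differ, so the equilibrium is in mixed strategies.
Let General X play I with probability p. General Y is indifferent when 10p + 18(1−p) = 24p + 3(1−p), giving p = 15/29.
Let General Y play 1 with probability q. General X is indifferent when 10q + 24(1−q) = 18q + 3(1−q), giving q = 21/29.
The value is 10·(21/29) + (24)·(8/29) = 402/29.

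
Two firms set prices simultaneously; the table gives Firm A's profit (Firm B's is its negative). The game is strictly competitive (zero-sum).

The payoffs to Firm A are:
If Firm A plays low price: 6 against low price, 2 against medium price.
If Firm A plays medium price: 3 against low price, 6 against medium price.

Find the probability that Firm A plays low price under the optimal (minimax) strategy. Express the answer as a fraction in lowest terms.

Row minima are 2 and 3, so Firm A's maximin is 3; column maxima are 6 and 6, so Firm B's minimax is 6. These differ, so the equilibrium is in mixed strategies.
Let Firm A play low price with probability p. Firm B is indifferent when 6p + 3(1−p) = 2p + 6(1−p), giving p = 3/7.

3/7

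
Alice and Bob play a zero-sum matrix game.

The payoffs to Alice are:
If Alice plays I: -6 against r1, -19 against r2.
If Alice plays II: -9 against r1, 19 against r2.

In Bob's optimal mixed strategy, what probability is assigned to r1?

38/41

Row minima are -19 and -9, so Alice's maximin is -9; column maxima are -6 and 19, so Bob's minimax is -6. These differ, so the equilibrium is in mixed strategies.
Let Bob play r1 with probability q. Alice is indifferent when −6q − 19(1−q) = −9q + 19(1−q), giving q = 38/41.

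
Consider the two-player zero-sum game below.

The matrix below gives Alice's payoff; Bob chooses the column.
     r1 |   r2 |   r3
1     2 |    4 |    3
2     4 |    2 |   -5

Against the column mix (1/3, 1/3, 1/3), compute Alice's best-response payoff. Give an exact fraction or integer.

3

1: (2)·(1/3) + (4)·(1/3) + (3)·(1/3) = 3.
2: (4)·(1/3) + (2)·(1/3) + (-5)·(1/3) = 1/3.
The best pure response is 1 with expected payoff 3.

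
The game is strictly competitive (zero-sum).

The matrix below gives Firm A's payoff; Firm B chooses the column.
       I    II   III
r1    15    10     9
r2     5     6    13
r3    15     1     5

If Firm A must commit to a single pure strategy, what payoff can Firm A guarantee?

The worst-case payoff for each row is r1: 9, r2: 5, r3: 1.
The best of these is 9.

9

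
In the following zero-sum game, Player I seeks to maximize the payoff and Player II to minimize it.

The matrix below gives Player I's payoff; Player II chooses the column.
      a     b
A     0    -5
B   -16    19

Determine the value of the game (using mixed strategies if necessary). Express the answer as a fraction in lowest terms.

Row minima are -5 and -16, so Player I's maximin is -5; column maxima are 0 and 19, so Player II's minimax is 0. These differ, so the equilibrium is in mixed strategies.
Let Player I play A with probability p. Player II is indifferent when −16(1−p) = −5p + 19(1−p), giving p = 7/8.
Let Player II play a with probability q. Player I is indifferent when −5(1−q) = −16q + 19(1−q), giving q = 3/5.
The value is 0·(3/5) + (-5)·(2/5) = -2.

-2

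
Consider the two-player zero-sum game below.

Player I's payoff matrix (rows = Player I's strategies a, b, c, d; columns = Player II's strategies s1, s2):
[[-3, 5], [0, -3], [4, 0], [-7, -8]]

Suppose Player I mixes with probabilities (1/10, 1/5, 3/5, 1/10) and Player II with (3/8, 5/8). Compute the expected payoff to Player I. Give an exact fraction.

-3/80

Against (3/8, 5/8), each row's expected payoff is a: 2; b: -15/8; c: 3/2; d: -61/8.
Taking the (1/10, 1/5, 3/5, 1/10)-weighted average: (1/10)·(2) + (1/5)·(-15/8) + (3/5)·(3/2) + (1/10)·(-61/8) = -3/80.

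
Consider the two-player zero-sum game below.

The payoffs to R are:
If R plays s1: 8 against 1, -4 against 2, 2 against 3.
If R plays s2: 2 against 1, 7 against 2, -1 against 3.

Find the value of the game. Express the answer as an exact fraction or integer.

Column 1 is strictly dominated by 3 for C (it gives R more in every row).
The remaining 2×2 game on (s1, s2) × (2, 3) has no saddle point. Let R play s1 with probability p; indifference gives −4p + 7(1−p) = 2p − (1−p), so p = 4/7.
Similarly C's optimal q on 2 is 3/14, and the value is -4·(3/14) + (2)·(11/14) = 5/7.

5/7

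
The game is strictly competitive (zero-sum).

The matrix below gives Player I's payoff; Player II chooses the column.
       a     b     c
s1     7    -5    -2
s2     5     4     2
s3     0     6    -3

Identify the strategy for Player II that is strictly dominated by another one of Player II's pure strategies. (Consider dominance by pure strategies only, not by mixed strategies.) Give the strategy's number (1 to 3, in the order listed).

Player II prefers columns that give Player I less. Compare a with c: -2 < 7, 2 < 5, -3 < 0.
So c strictly dominates a for Player II; a is strictly dominated.

1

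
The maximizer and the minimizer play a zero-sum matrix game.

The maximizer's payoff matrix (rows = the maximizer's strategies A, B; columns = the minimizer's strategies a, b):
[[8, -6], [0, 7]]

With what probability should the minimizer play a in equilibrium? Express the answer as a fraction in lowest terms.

13/21

Row minima are -6 and 0, so the maximizer's maximin is 0; column maxima are 8 and 7, so the minimizer's minimax is 7. These differ, so the equilibrium is in mixed strategies.
Let the minimizer play a with probability q. The maximizer is indifferent when 8q − 6(1−q) = 7(1−q), giving q = 13/21.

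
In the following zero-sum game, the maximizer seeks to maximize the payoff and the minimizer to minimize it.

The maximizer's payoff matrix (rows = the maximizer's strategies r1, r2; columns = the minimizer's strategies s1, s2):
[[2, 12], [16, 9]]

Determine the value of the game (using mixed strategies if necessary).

Row minima are 2 and 9, so the maximizer's maximin is 9; column maxima are 16 and 12, so the minimizer's minimax is 12. These differ, so the equilibrium is in mixed strategies.
Let the maximizer play r1 with probability p. The minimizer is indifferent when 2p + 16(1−p) = 12p + 9(1−p), giving p = 7/17.
Let the minimizer play s1 with probability q. The maximizer is indifferent when 2q + 12(1−q) = 16q + 9(1−q), giving q = 3/17.
The value is 2·(3/17) + (12)·(14/17) = 174/17.

174/17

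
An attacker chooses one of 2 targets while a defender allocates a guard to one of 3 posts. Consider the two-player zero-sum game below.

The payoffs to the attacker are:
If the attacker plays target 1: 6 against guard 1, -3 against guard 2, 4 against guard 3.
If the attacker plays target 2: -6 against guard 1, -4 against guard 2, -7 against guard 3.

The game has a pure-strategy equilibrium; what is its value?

Row minima: -3, -7 → the attacker's maximin is -3.
Column maxima: 6, -3, 4 → the defender's minimax is -3.
They coincide at (target 1, guard 2), so the value is -3.

-3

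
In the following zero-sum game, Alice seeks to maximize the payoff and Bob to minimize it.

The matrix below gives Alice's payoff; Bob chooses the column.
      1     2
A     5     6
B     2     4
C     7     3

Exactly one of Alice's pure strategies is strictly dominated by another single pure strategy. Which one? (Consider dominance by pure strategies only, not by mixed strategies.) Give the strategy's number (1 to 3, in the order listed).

2

Compare B with A: 5 > 2, 6 > 4.
So A strictly dominates B for Alice; B is strictly dominated.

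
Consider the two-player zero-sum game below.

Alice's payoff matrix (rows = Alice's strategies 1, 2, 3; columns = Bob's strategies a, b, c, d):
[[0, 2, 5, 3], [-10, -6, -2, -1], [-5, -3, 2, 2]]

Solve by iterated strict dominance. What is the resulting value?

0

Column d is strictly dominated by a for Bob (0<3, -10<-1, -5<2); eliminate d.
Column b is strictly dominated by a for Bob (0<2, -10<-6, -5<-3); eliminate b.
Row 3 is strictly dominated by row 1 (0>-5, 5>2); eliminate 3.
Column c is strictly dominated by a for Bob (0<5, -10<-2); eliminate c.
Row 2 is strictly dominated by row 1 (0>-10); eliminate 2.
Only (1, a) remains, with payoff 0.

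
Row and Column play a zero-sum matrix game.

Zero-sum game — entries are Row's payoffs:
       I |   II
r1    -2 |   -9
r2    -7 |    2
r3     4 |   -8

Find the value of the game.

Row r1 is strictly dominated by row r3, so Row never plays it.
The remaining 2×2 game on (r2, r3) × (I, II) has no saddle point. Let Row play r2 with probability p; indifference gives −7p + 4(1−p) = 2p − 8(1−p), so p = 4/7.
Similarly Column's optimal q on I is 10/21, and the value is -7·(10/21) + (2)·(11/21) = -16/7.

-16/7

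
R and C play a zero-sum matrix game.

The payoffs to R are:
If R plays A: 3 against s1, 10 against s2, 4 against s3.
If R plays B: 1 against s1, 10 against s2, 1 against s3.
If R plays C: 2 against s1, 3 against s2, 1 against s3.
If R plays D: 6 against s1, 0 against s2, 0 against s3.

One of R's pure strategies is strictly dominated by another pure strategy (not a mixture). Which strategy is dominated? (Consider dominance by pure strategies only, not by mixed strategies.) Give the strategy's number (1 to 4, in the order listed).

3

Compare C with A: 3 > 2, 10 > 3, 4 > 1.
So A strictly dominates C for R; C is strictly dominated.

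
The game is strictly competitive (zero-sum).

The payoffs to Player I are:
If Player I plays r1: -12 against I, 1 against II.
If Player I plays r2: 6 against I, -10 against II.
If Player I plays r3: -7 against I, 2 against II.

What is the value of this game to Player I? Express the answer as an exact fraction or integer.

Row r1 is strictly dominated by row r3, so Player I never plays it.
The remaining 2×2 game on (r2, r3) × (I, II) has no saddle point. Let Player I play r2 with probability p; indifference gives 6p − 7(1−p) = −10p + 2(1−p), so p = 9/25.
Similarly Player II's optimal q on I is 12/25, and the value is 6·(12/25) + (-10)·(13/25) = -58/25.

-58/25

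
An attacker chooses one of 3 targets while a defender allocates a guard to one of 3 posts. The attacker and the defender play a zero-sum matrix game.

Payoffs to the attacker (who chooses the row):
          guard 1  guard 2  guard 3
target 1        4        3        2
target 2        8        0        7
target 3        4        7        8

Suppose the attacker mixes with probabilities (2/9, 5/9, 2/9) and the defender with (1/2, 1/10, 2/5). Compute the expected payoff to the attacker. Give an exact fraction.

Against (1/2, 1/10, 2/5), each row's expected payoff is target 1: 31/10; target 2: 34/5; target 3: 59/10.
Taking the (2/9, 5/9, 2/9)-weighted average: (2/9)·(31/10) + (5/9)·(34/5) + (2/9)·(59/10) = 52/9.

52/9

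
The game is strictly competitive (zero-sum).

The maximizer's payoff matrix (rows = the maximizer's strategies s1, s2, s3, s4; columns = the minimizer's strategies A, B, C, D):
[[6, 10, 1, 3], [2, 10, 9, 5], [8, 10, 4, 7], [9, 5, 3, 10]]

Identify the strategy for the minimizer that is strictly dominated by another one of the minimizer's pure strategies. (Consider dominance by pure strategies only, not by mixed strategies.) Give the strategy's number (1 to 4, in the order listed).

2

The minimizer prefers columns that give the maximizer less. Compare B with C: 1 < 10, 9 < 10, 4 < 10, 3 < 5.
So C strictly dominates B for the minimizer; B is strictly dominated.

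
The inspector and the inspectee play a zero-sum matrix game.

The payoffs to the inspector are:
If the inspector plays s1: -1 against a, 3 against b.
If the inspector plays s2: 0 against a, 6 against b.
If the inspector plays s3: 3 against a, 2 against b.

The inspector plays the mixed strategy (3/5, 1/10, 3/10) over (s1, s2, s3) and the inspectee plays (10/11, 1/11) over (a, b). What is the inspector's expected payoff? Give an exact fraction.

6/11

Against (10/11, 1/11), each row's expected payoff is s1: -7/11; s2: 6/11; s3: 32/11.
Taking the (3/5, 1/10, 3/10)-weighted average: (3/5)·(-7/11) + (1/10)·(6/11) + (3/10)·(32/11) = 6/11.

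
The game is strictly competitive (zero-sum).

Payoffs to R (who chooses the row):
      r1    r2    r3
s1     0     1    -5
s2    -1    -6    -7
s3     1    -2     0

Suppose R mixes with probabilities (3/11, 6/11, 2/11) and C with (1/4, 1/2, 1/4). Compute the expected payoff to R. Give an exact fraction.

Against (1/4, 1/2, 1/4), each row's expected payoff is s1: -3/4; s2: -5; s3: -3/4.
Taking the (3/11, 6/11, 2/11)-weighted average: (3/11)·(-3/4) + (6/11)·(-5) + (2/11)·(-3/4) = -135/44.

-135/44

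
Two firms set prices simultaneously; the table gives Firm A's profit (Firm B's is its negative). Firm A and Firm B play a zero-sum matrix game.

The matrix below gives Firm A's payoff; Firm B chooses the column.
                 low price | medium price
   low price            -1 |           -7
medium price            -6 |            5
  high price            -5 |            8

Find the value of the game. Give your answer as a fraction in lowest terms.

Row medium price is strictly dominated by row high price, so Firm A never plays it.
The remaining 2×2 game on (low price, high price) × (low price, medium price) has no saddle point. Let Firm A play low price with probability p; indifference gives −p − 5(1−p) = −7p + 8(1−p), so p = 13/19.
Similarly Firm B's optimal q on low price is 15/19, and the value is -1·(15/19) + (-7)·(4/19) = -43/19.

-43/19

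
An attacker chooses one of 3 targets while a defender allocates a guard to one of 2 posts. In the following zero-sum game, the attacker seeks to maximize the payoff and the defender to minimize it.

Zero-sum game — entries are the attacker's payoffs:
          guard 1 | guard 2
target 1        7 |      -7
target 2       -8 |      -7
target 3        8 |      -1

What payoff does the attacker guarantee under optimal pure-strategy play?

Row minima: -7, -8, -1 → the attacker's maximin is -1.
Column maxima: 8, -1 → the defender's minimax is -1.
They coincide at (target 3, guard 2), so the value is -1.

-1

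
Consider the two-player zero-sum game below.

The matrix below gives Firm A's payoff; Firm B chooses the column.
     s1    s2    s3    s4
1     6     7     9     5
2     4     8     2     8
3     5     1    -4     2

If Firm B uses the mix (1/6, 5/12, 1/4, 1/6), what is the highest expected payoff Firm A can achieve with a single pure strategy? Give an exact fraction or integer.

1: (6)·(1/6) + (7)·(5/12) + (9)·(1/4) + (5)·(1/6) = 7.
2: (4)·(1/6) + (8)·(5/12) + (2)·(1/4) + (8)·(1/6) = 35/6.
3: (5)·(1/6) + (1)·(5/12) + (-4)·(1/4) + (2)·(1/6) = 7/12.
The best pure response is 1 with expected payoff 7.

7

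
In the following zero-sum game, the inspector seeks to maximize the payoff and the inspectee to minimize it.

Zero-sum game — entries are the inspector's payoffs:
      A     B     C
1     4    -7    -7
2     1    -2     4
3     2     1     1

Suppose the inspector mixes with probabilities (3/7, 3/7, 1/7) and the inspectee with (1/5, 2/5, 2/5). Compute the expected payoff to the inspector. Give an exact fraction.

Against (1/5, 2/5, 2/5), each row's expected payoff is 1: -24/5; 2: 1; 3: 6/5.
Taking the (3/7, 3/7, 1/7)-weighted average: (3/7)·(-24/5) + (3/7)·(1) + (1/7)·(6/5) = -51/35.

-51/35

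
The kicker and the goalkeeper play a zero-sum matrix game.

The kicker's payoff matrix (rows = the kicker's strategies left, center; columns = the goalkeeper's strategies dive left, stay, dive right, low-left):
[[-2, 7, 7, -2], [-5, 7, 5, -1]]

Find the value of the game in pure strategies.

Row minima: -2, -5 → the kicker's maximin is -2.
Column maxima: -2, 7, 7, -1 → the goalkeeper's minimax is -2.
They coincide at (left, dive left), so the value is -2.

-2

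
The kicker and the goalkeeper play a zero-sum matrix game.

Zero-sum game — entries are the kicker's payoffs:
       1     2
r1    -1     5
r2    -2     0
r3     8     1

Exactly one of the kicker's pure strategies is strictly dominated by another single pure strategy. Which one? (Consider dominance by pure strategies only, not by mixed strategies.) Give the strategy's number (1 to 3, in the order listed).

Compare r2 with r1: -1 > -2, 5 > 0.
So r1 strictly dominates r2 for the kicker; r2 is strictly dominated.

2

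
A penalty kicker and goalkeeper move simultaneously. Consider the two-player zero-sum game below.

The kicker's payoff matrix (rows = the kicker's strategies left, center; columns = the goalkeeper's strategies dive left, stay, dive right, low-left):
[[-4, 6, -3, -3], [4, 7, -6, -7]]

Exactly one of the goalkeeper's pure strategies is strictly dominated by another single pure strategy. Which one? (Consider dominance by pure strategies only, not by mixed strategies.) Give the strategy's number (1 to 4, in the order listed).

2

The goalkeeper prefers columns that give the kicker less. Compare stay with dive left: -4 < 6, 4 < 7.
So dive left strictly dominates stay for the goalkeeper; stay is strictly dominated.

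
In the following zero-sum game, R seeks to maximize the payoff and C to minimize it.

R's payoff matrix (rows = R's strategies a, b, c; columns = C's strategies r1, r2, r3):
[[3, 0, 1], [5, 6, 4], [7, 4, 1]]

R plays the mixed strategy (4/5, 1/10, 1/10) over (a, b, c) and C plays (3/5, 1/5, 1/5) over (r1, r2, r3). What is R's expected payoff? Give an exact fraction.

131/50

Against (3/5, 1/5, 1/5), each row's expected payoff is a: 2; b: 5; c: 26/5.
Taking the (4/5, 1/10, 1/10)-weighted average: (4/5)·(2) + (1/10)·(5) + (1/10)·(26/5) = 131/50.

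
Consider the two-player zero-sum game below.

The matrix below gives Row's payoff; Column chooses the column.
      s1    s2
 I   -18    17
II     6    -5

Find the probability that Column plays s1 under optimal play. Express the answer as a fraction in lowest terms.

11/23

Row minima are -18 and -5, so Row's maximin is -5; column maxima are 6 and 17, so Column's minimax is 6. These differ, so the equilibrium is in mixed strategies.
Let Column play s1 with probability q. Row is indifferent when −18q + 17(1−q) = 6q − 5(1−q), giving q = 11/23.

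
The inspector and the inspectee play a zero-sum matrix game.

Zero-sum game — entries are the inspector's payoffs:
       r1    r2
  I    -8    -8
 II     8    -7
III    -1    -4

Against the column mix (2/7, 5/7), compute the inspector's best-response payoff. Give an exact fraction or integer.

-19/7

I: (-8)·(2/7) + (-8)·(5/7) = -8.
II: (8)·(2/7) + (-7)·(5/7) = -19/7.
III: (-1)·(2/7) + (-4)·(5/7) = -22/7.
The best pure response is II with expected payoff -19/7.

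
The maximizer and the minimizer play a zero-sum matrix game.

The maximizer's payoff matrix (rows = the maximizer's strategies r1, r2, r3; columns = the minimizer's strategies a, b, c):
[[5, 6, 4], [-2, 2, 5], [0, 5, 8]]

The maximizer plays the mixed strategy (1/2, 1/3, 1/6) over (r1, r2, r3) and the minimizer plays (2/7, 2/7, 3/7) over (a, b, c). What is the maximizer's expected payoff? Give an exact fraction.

83/21

Against (2/7, 2/7, 3/7), each row's expected payoff is r1: 34/7; r2: 15/7; r3: 34/7.
Taking the (1/2, 1/3, 1/6)-weighted average: (1/2)·(34/7) + (1/3)·(15/7) + (1/6)·(34/7) = 83/21.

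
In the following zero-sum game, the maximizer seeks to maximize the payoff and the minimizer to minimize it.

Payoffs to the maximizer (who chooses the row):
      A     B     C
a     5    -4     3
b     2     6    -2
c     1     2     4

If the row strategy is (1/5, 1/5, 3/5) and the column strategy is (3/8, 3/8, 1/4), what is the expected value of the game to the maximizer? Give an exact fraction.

2

Against (3/8, 3/8, 1/4), each row's expected payoff is a: 9/8; b: 5/2; c: 17/8.
Taking the (1/5, 1/5, 3/5)-weighted average: (1/5)·(9/8) + (1/5)·(5/2) + (3/5)·(17/8) = 2.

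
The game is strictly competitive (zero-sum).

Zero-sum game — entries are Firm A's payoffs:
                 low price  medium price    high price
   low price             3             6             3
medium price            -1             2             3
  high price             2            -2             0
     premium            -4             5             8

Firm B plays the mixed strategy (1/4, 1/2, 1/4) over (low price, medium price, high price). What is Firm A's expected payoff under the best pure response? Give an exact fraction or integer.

9/2

low price: (3)·(1/4) + (6)·(1/2) + (3)·(1/4) = 9/2.
medium price: (-1)·(1/4) + (2)·(1/2) + (3)·(1/4) = 3/2.
high price: (2)·(1/4) + (-2)·(1/2) + (0)·(1/4) = -1/2.
premium: (-4)·(1/4) + (5)·(1/2) + (8)·(1/4) = 7/2.
The best pure response is low price with expected payoff 9/2.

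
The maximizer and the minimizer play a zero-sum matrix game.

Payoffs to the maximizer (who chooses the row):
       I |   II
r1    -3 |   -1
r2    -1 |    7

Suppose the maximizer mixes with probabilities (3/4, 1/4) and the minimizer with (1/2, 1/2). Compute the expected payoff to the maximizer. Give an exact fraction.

Against (1/2, 1/2), each row's expected payoff is r1: -2; r2: 3.
Taking the (3/4, 1/4)-weighted average: (3/4)·(-2) + (1/4)·(3) = -3/4.

-3/4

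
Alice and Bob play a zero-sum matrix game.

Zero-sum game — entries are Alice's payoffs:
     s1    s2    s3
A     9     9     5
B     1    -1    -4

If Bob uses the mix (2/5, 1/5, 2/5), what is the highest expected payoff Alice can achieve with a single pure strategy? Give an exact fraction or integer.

A: (9)·(2/5) + (9)·(1/5) + (5)·(2/5) = 37/5.
B: (1)·(2/5) + (-1)·(1/5) + (-4)·(2/5) = -7/5.
The best pure response is A with expected payoff 37/5.

37/5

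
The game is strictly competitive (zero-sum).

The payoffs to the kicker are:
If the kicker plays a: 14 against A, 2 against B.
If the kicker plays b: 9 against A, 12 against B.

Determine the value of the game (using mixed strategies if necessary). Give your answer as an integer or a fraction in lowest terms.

Row minima are 2 and 9, so the kicker's maximin is 9; column maxima are 14 and 12, so the goalkeeper's minimax is 12. These differ, so the equilibrium is in mixed strategies.
Let the kicker play a with probability p. The goalkeeper is indifferent when 14p + 9(1−p) = 2p + 12(1−p), giving p = 1/5.
Let the goalkeeper play A with probability q. The kicker is indifferent when 14q + 2(1−q) = 9q + 12(1−q), giving q = 2/3.
The value is 14·(2/3) + (2)·(1/3) = 10.

10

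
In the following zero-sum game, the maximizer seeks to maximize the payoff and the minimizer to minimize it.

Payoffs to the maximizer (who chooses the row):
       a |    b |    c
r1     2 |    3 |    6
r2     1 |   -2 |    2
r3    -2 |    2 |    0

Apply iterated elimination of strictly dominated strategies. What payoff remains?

Row r2 is strictly dominated by row r1 (2>1, 3>-2, 6>2); eliminate r2.
Row r3 is strictly dominated by row r1 (2>-2, 3>2, 6>0); eliminate r3.
Column c is strictly dominated by a for the minimizer (2<6); eliminate c.
Column b is strictly dominated by a for the minimizer (2<3); eliminate b.
Only (r1, a) remains, with payoff 2.

2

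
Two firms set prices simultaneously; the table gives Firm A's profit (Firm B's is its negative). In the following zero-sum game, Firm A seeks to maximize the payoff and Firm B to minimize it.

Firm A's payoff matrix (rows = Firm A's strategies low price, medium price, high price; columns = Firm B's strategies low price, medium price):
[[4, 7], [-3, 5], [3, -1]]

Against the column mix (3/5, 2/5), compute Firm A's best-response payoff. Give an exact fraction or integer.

26/5

low price: (4)·(3/5) + (7)·(2/5) = 26/5.
medium price: (-3)·(3/5) + (5)·(2/5) = 1/5.
high price: (3)·(3/5) + (-1)·(2/5) = 7/5.
The best pure response is low price with expected payoff 26/5.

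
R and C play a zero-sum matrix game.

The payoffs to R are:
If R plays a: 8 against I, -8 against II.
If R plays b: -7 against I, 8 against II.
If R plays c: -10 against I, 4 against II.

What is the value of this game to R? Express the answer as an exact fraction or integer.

Row c is strictly dominated by row b, so R never plays it.
The remaining 2×2 game on (a, b) × (I, II) has no saddle point. Let R play a with probability p; indifference gives 8p − 7(1−p) = −8p + 8(1−p), so p = 15/31.
Similarly C's optimal q on I is 16/31, and the value is 8·(16/31) + (-8)·(15/31) = 8/31.

8/31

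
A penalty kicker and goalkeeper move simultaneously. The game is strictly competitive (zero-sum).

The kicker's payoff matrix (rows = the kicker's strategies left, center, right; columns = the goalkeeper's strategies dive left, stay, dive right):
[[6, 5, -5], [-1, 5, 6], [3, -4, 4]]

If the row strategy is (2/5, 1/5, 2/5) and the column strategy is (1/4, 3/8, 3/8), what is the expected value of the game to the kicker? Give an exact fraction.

67/40

Against (1/4, 3/8, 3/8), each row's expected payoff is left: 3/2; center: 31/8; right: 3/4.
Taking the (2/5, 1/5, 2/5)-weighted average: (2/5)·(3/2) + (1/5)·(31/8) + (2/5)·(3/4) = 67/40.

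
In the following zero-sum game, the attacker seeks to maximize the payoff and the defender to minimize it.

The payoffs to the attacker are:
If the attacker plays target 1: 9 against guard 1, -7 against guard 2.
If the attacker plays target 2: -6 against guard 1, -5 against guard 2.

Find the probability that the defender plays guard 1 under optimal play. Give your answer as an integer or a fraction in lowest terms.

Row minima are -7 and -6, so the attacker's maximin is -6; column maxima are 9 and -5, so the defender's minimax is -5. These differ, so the equilibrium is in mixed strategies.
Let the defender play guard 1 with probability q. The attacker is indifferent when 9q − 7(1−q) = −6q − 5(1−q), giving q = 2/17.

2/17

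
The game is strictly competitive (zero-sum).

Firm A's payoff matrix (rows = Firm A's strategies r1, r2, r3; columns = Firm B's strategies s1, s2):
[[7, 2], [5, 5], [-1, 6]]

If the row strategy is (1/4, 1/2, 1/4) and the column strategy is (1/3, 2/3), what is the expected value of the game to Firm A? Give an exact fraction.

Against (1/3, 2/3), each row's expected payoff is r1: 11/3; r2: 5; r3: 11/3.
Taking the (1/4, 1/2, 1/4)-weighted average: (1/4)·(11/3) + (1/2)·(5) + (1/4)·(11/3) = 13/3.

13/3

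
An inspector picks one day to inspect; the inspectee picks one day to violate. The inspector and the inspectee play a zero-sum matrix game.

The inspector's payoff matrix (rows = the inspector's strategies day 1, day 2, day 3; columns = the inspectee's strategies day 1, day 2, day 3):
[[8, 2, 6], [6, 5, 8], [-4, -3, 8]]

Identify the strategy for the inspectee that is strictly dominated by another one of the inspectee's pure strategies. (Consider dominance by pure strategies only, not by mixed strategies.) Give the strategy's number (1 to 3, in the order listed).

The inspectee prefers columns that give the inspector less. Compare day 3 with day 2: 2 < 6, 5 < 8, -3 < 8.
So day 2 strictly dominates day 3 for the inspectee; day 3 is strictly dominated.

3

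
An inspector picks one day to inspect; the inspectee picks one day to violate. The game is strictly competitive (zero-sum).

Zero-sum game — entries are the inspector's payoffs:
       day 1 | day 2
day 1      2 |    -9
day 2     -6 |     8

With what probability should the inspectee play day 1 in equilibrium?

Row minima are -9 and -6, so the inspector's maximin is -6; column maxima are 2 and 8, so the inspectee's minimax is 2. These differ, so the equilibrium is in mixed strategies.
Let the inspectee play day 1 with probability q. The inspector is indifferent when 2q − 9(1−q) = −6q + 8(1−q), giving q = 17/25.

17/25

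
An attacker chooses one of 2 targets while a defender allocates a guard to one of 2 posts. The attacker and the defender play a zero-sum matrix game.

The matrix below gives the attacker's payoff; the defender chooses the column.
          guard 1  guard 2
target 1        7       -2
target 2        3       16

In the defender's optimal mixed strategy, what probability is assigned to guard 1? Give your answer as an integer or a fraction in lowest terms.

Row minima are -2 and 3, so the attacker's maximin is 3; column maxima are 7 and 16, so the defender's minimax is 7. These differ, so the equilibrium is in mixed strategies.
Let the defender play guard 1 with probability q. The attacker is indifferent when 7q − 2(1−q) = 3q + 16(1−q), giving q = 9/11.

9/11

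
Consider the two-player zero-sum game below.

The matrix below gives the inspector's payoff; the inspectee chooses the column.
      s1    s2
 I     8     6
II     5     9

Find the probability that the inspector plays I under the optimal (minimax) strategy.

Row minima are 6 and 5, so the inspector's maximin is 6; column maxima are 8 and 9, so the inspectee's minimax is 8. These differ, so the equilibrium is in mixed strategies.
Let the inspector play I with probability p. The inspectee is indifferent when 8p + 5(1−p) = 6p + 9(1−p), giving p = 2/3.

2/3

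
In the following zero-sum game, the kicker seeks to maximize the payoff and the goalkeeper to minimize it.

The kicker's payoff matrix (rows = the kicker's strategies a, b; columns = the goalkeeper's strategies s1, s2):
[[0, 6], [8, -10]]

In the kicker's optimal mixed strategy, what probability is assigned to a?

Row minima are 0 and -10, so the kicker's maximin is 0; column maxima are 8 and 6, so the goalkeeper's minimax is 6. These differ, so the equilibrium is in mixed strategies.
Let the kicker play a with probability p. The goalkeeper is indifferent when 8(1−p) = 6p − 10(1−p), giving p = 3/4.

3/4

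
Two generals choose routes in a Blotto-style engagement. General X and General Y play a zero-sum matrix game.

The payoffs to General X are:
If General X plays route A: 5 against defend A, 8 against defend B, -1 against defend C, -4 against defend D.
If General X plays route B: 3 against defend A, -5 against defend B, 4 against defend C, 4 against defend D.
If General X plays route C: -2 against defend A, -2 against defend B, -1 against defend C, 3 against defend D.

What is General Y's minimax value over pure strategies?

4

The worst case (largest entry) in each column is defend A: 5, defend B: 8, defend C: 4, defend D: 4.
The best (smallest) of these is 4.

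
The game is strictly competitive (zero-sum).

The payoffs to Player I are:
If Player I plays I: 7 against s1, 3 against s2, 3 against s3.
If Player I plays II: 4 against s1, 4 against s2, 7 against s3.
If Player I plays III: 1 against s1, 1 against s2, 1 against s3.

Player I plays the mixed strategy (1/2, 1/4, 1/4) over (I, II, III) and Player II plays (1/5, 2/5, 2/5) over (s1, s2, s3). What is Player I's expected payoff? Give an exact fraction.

Against (1/5, 2/5, 2/5), each row's expected payoff is I: 19/5; II: 26/5; III: 1.
Taking the (1/2, 1/4, 1/4)-weighted average: (1/2)·(19/5) + (1/4)·(26/5) + (1/4)·(1) = 69/20.

69/20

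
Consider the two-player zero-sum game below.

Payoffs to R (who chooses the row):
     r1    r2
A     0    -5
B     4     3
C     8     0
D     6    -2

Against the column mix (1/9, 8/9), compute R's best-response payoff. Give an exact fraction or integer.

28/9

A: (0)·(1/9) + (-5)·(8/9) = -40/9.
B: (4)·(1/9) + (3)·(8/9) = 28/9.
C: (8)·(1/9) + (0)·(8/9) = 8/9.
D: (6)·(1/9) + (-2)·(8/9) = -10/9.
The best pure response is B with expected payoff 28/9.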